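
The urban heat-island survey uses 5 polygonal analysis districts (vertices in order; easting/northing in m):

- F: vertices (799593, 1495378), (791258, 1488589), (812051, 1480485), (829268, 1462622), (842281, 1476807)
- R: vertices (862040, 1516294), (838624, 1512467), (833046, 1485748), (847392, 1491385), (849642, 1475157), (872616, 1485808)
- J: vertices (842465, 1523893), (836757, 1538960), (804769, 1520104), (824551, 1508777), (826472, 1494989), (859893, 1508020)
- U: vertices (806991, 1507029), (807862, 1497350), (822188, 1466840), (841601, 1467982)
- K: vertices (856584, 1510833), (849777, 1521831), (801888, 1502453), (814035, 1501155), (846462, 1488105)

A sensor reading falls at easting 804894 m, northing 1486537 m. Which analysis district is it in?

F

Cast a ray rightward from (804894, 1486537). For each polygon, the edges (by vertex number in listed order) whose endpoints lie on opposite sides of northing = 1486537, where each meets that height, and whether that is right or left of the point:
F: 2–3 at easting≈796523.0 (left), 5–1 at easting≈819915.3 (right) → 1 crossing.
R: 2–3 at easting≈833210.7 (right), 3–4 at easting≈835054.0 (right), 4–5 at easting≈848064.2 (right), 6–1 at easting≈872363.1 (right) → 4 crossings.
J: no edge straddles that height → 0 crossings.
U: 2–3 at easting≈812939.3 (right), 4–1 at easting≈825154.4 (right) → 2 crossings.
K: no edge straddles that height → 0 crossings.
Only F has an odd count, so the point is inside F.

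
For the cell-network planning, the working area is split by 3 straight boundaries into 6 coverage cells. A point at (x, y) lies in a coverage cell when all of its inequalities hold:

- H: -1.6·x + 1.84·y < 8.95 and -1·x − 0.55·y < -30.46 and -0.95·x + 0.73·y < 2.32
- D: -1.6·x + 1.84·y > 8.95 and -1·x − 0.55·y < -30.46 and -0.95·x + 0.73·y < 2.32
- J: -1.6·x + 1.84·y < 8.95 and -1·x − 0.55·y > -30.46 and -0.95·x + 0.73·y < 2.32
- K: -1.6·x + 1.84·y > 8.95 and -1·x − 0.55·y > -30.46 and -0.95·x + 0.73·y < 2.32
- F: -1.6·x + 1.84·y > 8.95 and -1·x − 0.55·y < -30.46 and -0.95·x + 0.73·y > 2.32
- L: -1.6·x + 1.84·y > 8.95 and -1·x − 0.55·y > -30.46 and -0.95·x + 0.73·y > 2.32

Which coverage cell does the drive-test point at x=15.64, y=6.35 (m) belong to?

J

-1.6·15.64 + 1.84·6.35 = -13.340, which is < 8.95
-1·15.64 − 0.55·6.35 = -19.133, which is > -30.46
-0.95·15.64 + 0.73·6.35 = -10.223, which is < 2.32
This sign pattern matches J.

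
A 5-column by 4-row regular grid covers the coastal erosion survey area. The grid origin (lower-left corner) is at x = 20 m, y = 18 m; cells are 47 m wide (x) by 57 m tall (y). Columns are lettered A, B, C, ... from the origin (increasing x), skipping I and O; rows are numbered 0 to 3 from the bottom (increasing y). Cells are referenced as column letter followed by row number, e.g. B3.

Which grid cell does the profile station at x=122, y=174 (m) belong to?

C2

Column index: ⌊(122 − 20) / 47⌋ = ⌊2.170⌋ = 2 → column C
Row offset from origin: ⌊(174 − 18) / 57⌋ = ⌊2.737⌋ = 2 → row 2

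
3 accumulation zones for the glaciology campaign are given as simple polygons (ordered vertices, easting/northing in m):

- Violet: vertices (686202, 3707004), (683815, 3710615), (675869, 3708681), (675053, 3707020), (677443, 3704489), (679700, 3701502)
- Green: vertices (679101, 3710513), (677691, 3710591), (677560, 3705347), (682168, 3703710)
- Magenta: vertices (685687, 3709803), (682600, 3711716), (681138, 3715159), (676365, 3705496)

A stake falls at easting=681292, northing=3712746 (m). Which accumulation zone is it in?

Cast a ray rightward from (681292, 3712746). For each polygon, the edges (by vertex number in listed order) whose endpoints lie on opposite sides of northing = 3712746, where each meets that height, and whether that is right or left of the point:
Violet: no edge straddles that height → 0 crossings.
Green: no edge straddles that height → 0 crossings.
Magenta: 2–3 at easting≈682162.6 (right), 3–4 at easting≈679946.1 (left) → 1 crossing.
Only Magenta has an odd count, so the point is inside Magenta.

Magenta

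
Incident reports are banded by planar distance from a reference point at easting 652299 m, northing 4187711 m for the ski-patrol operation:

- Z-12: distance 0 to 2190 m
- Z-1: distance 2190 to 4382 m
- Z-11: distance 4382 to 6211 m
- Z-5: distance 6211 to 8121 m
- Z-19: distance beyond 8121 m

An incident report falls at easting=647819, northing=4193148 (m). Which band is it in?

Distance = √((647819−652299)² + (4193148−4187711)²) = √(20070400.000 + 29560969.000) = 7044.953 m.
6211 ≤ 7044.953 < 8121 → Z-5.

Z-5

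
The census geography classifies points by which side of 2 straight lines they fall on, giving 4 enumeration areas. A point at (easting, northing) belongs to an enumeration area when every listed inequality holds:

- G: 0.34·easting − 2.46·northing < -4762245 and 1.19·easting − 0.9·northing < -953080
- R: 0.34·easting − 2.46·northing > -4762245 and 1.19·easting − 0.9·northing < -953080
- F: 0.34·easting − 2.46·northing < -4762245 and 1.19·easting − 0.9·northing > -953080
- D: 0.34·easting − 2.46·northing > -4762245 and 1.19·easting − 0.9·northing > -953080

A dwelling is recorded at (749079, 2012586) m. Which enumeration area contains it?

D

0.34·749079 − 2.46·2012586 = -4696274.700, which is > -4762245
1.19·749079 − 0.9·2012586 = -919923.390, which is > -953080
This sign pattern matches D.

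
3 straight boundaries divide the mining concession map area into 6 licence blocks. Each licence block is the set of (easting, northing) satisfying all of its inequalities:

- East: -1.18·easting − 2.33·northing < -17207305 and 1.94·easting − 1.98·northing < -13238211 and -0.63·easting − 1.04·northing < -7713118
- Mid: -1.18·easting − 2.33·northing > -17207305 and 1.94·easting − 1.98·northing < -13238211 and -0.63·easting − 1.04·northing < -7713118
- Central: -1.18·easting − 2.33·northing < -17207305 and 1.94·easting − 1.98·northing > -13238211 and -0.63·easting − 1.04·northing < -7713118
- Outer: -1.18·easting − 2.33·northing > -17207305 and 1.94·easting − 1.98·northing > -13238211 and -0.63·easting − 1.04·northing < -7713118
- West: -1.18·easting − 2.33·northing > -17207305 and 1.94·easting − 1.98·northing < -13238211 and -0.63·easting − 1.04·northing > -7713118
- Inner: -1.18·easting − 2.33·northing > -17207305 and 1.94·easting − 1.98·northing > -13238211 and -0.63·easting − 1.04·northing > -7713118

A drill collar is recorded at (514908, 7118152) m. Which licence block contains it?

Outer

-1.18·514908 − 2.33·7118152 = -17192885.600, which is > -17207305
1.94·514908 − 1.98·7118152 = -13095019.440, which is > -13238211
-0.63·514908 − 1.04·7118152 = -7727270.120, which is < -7713118
This sign pattern matches Outer.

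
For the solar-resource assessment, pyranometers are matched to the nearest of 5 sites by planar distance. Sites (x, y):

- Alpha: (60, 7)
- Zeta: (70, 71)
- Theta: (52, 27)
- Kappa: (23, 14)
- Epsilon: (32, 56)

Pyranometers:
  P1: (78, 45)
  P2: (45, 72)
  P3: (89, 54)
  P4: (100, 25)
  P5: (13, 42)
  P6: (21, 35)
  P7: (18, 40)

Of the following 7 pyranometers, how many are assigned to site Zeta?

P1 → Zeta
P2 → Epsilon
P3 → Zeta
P4 → Alpha
P5 → Epsilon
P6 → Kappa
P7 → Epsilon
2 of the 7 go to Zeta.

2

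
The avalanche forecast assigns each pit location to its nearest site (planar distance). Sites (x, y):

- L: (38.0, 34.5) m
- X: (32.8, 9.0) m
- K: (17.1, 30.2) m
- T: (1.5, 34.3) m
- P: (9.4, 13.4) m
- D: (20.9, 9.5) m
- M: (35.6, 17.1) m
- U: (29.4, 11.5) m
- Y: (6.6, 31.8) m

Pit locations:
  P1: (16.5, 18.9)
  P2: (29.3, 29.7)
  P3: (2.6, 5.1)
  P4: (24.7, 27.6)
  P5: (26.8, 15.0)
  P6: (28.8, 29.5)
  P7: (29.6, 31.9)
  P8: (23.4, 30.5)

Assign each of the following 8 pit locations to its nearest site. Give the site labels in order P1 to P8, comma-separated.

P, L, P, K, U, L, L, K

P1 → P (d²=80.66)
P2 → L (d²=98.73)
P3 → P (d²=115.13)
P4 → K (d²=64.52)
P5 → U (d²=19.01)
P6 → L (d²=109.64)
P7 → L (d²=77.32)
P8 → K (d²=39.78)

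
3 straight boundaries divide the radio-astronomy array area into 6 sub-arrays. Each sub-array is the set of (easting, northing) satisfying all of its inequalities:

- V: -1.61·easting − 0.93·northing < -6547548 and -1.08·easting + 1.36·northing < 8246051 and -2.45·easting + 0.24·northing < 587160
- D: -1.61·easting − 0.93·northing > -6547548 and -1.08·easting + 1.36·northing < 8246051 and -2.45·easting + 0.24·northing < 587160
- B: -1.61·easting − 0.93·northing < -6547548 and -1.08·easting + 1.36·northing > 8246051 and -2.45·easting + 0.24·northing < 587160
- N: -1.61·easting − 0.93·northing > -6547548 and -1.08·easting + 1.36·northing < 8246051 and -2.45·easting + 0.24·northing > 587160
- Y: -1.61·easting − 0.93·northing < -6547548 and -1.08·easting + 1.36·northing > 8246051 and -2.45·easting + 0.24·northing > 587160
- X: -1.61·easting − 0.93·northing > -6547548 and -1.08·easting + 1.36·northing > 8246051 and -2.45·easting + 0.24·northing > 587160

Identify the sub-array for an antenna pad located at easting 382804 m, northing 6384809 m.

Y

-1.61·382804 − 0.93·6384809 = -6554186.810, which is < -6547548
-1.08·382804 + 1.36·6384809 = 8269911.920, which is > 8246051
-2.45·382804 + 0.24·6384809 = 594484.360, which is > 587160
This sign pattern matches Y.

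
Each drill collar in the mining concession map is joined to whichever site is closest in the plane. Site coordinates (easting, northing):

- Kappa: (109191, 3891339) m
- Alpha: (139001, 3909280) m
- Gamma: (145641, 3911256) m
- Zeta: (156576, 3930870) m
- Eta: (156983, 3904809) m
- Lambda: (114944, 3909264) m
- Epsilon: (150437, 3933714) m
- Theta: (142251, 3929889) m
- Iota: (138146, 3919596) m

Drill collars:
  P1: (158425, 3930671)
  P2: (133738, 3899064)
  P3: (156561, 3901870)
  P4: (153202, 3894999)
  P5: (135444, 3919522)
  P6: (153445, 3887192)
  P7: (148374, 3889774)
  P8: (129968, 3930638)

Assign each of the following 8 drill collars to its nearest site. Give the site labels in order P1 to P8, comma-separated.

Zeta, Alpha, Eta, Eta, Iota, Eta, Eta, Theta

P1 → Zeta (d²=3458402.00)
P2 → Alpha (d²=132065825.00)
P3 → Eta (d²=8815805.00)
P4 → Eta (d²=110532061.00)
P5 → Iota (d²=7306280.00)
P6 → Eta (d²=322876133.00)
P7 → Eta (d²=300166106.00)
P8 → Theta (d²=151433090.00)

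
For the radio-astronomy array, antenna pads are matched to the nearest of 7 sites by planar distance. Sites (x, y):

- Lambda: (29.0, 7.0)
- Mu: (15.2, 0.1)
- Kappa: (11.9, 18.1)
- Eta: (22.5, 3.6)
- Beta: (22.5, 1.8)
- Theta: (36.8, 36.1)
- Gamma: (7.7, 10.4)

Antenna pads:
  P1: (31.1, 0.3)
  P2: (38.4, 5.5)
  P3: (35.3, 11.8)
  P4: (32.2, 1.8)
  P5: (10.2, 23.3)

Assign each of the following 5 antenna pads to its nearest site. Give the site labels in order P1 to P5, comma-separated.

P1 → Lambda (d²=49.30)
P2 → Lambda (d²=90.61)
P3 → Lambda (d²=62.73)
P4 → Lambda (d²=37.28)
P5 → Kappa (d²=29.93)

Lambda, Lambda, Lambda, Lambda, Kappa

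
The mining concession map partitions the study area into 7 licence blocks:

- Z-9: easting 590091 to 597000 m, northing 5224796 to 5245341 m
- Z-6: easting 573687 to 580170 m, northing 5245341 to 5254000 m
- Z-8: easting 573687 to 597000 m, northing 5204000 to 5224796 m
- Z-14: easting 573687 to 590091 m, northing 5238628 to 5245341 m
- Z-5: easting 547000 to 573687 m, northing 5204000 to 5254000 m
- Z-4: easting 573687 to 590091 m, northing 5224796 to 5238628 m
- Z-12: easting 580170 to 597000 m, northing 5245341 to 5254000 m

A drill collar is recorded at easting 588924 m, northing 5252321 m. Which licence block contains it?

Z-12

The point has easting = 588924 and northing = 5252321.
Only Z-12 satisfies 580170 ≤ easting ≤ 597000 and 5245341 ≤ northing ≤ 5254000.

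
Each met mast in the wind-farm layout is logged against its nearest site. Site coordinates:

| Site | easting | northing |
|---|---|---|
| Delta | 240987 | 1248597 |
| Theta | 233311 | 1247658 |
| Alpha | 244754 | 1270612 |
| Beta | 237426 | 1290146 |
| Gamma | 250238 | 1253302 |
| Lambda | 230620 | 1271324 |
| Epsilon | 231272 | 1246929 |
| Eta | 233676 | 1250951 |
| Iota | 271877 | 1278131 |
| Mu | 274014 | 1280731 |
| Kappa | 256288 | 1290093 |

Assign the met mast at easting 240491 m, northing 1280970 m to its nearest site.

Beta

Squared distances to each site:
Delta: 1048257145.000; Theta: 1161241744.000; Alpha: 125461333.000; Beta: 93593201.000; Gamma: 860522233.000; Lambda: 190481957.000; Epsilon: 1243779642.000; Eta: 947584586.000; Iota: 993140917.000; Mu: 1123848650.000; Kappa: 332774338.000.
Minimum at Beta.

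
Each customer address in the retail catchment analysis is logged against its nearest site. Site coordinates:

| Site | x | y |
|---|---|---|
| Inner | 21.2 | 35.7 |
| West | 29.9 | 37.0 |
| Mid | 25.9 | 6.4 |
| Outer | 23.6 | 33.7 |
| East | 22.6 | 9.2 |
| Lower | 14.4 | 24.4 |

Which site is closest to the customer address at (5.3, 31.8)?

Lower

Squared distances to each site:
Inner: 268.020; West: 632.200; Mid: 1069.520; Outer: 338.500; East: 810.050; Lower: 137.570.
Minimum at Lower.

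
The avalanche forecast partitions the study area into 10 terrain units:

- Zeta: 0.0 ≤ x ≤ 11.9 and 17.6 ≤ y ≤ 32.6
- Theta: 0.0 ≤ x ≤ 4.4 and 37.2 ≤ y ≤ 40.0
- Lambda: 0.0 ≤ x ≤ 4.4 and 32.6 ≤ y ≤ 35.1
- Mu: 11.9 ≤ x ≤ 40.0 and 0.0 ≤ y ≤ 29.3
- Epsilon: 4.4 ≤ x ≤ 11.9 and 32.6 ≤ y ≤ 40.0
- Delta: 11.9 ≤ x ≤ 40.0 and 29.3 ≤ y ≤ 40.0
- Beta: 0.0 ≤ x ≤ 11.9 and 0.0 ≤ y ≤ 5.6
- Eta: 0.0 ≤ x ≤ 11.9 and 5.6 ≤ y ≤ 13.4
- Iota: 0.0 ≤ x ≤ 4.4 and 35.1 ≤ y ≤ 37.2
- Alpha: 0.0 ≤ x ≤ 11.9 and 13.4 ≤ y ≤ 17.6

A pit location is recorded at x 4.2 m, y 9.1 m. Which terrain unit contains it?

The point has x = 4.2 and y = 9.1.
Only Eta satisfies 0.0 ≤ x ≤ 11.9 and 5.6 ≤ y ≤ 13.4.

Eta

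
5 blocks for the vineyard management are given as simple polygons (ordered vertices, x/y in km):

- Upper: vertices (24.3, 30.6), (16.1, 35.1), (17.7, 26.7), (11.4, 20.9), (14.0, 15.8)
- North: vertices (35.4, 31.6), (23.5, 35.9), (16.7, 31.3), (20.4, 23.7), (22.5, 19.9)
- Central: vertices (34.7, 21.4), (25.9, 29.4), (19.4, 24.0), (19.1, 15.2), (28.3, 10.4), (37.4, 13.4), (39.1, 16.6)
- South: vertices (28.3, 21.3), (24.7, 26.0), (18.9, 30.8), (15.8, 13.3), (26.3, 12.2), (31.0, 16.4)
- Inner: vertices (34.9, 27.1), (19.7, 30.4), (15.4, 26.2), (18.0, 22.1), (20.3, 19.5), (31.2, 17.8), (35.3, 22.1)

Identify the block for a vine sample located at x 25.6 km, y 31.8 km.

Cast a ray rightward from (25.6, 31.8). For each polygon, the edges (by vertex number in listed order) whose endpoints lie on opposite sides of y = 31.8, where each meets that height, and whether that is right or left of the point:
Upper: 1–2 at x≈22.11 (left), 2–3 at x≈16.73 (left) → 0 crossings.
North: 1–2 at x≈34.85 (right), 2–3 at x≈17.44 (left) → 1 crossing.
Central: no edge straddles that height → 0 crossings.
South: no edge straddles that height → 0 crossings.
Inner: no edge straddles that height → 0 crossings.
Only North has an odd count, so the point is inside North.

North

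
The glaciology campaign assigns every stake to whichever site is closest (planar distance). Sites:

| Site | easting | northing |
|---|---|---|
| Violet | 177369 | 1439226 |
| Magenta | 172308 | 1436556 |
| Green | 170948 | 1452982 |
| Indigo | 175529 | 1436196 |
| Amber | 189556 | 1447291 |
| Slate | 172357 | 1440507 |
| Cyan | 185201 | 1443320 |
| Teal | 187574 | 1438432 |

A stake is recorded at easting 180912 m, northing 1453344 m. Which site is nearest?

Squared distances to each site:
Violet: 211870773.000; Magenta: 355865760.000; Green: 99412340.000; Indigo: 323030593.000; Amber: 111357545.000; Slate: 237976594.000; Cyan: 118876097.000; Teal: 266749988.000.
Minimum at Green.

Green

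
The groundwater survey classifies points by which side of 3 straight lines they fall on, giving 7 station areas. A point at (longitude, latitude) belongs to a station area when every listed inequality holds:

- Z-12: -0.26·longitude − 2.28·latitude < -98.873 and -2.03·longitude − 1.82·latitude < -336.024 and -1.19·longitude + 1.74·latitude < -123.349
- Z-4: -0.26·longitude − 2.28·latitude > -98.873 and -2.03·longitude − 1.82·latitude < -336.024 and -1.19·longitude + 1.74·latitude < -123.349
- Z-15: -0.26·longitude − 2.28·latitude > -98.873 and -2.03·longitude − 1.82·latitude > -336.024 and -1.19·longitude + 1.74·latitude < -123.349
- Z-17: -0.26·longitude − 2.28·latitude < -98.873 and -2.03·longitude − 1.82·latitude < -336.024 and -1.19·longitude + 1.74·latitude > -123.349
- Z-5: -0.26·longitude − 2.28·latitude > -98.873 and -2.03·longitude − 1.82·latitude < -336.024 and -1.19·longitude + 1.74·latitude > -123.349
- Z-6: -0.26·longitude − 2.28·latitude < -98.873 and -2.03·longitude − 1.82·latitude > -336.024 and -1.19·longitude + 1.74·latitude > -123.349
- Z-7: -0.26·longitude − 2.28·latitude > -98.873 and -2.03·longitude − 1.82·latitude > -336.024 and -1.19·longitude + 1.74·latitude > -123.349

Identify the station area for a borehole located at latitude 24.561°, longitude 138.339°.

Z-7

-0.26·138.339 − 2.28·24.561 = -91.967, which is > -98.873
-2.03·138.339 − 1.82·24.561 = -325.529, which is > -336.024
-1.19·138.339 + 1.74·24.561 = -121.887, which is > -123.349
This sign pattern matches Z-7.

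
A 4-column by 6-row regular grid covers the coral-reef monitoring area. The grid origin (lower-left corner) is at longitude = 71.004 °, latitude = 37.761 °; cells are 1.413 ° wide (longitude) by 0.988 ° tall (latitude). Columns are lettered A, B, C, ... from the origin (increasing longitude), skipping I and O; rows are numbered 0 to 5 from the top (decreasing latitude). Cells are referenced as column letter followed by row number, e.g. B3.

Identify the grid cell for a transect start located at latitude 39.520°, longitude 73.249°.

Column index: ⌊(73.249 − 71.004) / 1.413⌋ = ⌊1.589⌋ = 1 → column B
Row offset from origin: ⌊(39.520 − 37.761) / 0.988⌋ = ⌊1.780⌋ = 1 → row 4 (counted from top)

B4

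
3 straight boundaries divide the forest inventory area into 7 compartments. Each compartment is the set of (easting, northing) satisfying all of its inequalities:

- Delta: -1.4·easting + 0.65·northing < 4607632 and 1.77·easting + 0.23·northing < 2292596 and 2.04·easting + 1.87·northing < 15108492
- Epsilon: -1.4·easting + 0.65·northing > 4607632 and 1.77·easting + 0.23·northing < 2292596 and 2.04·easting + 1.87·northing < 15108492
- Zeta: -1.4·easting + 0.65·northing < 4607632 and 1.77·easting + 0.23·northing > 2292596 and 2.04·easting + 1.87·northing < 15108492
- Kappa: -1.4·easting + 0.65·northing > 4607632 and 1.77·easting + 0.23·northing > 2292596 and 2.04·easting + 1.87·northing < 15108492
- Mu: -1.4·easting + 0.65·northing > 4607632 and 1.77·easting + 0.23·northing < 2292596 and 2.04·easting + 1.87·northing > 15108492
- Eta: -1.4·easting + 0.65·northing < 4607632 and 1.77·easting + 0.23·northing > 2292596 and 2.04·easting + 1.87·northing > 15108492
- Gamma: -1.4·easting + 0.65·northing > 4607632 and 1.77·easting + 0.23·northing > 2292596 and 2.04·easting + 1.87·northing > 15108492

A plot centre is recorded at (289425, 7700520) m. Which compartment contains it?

-1.4·289425 + 0.65·7700520 = 4600143.000, which is < 4607632
1.77·289425 + 0.23·7700520 = 2283401.850, which is < 2292596
2.04·289425 + 1.87·7700520 = 14990399.400, which is < 15108492
This sign pattern matches Delta.

Delta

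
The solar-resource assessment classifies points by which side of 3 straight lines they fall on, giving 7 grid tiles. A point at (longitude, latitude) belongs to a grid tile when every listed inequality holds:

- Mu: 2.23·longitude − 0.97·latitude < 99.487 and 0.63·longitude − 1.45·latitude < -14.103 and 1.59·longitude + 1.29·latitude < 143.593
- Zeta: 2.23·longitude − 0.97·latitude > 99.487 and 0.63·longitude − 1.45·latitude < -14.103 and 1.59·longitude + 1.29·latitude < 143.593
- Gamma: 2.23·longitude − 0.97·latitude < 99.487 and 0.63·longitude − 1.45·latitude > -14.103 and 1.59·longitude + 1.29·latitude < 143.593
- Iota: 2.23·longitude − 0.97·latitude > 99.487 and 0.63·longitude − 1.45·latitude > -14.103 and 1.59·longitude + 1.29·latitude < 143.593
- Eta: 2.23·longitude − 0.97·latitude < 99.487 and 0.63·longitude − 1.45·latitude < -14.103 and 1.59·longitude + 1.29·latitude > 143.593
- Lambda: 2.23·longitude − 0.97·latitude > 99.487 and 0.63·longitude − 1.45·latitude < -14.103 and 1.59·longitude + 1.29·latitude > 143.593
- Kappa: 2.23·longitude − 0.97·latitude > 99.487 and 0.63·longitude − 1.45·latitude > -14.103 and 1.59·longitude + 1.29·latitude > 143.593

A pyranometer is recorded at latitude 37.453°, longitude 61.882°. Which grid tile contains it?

Lambda

2.23·61.882 − 0.97·37.453 = 101.667, which is > 99.487
0.63·61.882 − 1.45·37.453 = -15.321, which is < -14.103
1.59·61.882 + 1.29·37.453 = 146.707, which is > 143.593
This sign pattern matches Lambda.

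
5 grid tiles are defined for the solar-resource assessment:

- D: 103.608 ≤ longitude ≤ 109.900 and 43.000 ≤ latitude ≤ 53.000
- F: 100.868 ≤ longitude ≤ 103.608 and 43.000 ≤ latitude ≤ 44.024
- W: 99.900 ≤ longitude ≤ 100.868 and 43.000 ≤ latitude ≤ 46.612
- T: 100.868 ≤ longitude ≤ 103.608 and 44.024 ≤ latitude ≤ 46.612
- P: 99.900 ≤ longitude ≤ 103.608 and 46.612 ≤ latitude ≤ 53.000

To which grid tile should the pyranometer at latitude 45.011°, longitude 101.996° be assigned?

The point has longitude = 101.996 and latitude = 45.011.
Only T satisfies 100.868 ≤ longitude ≤ 103.608 and 44.024 ≤ latitude ≤ 46.612.

T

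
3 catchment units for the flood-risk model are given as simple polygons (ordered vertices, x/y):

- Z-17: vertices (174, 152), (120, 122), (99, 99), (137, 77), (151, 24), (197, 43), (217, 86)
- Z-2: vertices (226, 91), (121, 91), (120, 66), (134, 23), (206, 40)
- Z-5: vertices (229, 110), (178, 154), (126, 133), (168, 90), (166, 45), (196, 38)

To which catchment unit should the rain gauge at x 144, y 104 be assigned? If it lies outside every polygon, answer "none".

Cast a ray rightward from (144, 104). For each polygon, the edges (by vertex number in listed order) whose endpoints lie on opposite sides of y = 104, where each meets that height, and whether that is right or left of the point:
Z-17: 2–3 at x≈103.6 (left), 7–1 at x≈205.3 (right) → 1 crossing.
Z-2: no edge straddles that height → 0 crossings.
Z-5: 3–4 at x≈154.3 (right), 6–1 at x≈226.2 (right) → 2 crossings.
Only Z-17 has an odd count, so the point is inside Z-17.

Z-17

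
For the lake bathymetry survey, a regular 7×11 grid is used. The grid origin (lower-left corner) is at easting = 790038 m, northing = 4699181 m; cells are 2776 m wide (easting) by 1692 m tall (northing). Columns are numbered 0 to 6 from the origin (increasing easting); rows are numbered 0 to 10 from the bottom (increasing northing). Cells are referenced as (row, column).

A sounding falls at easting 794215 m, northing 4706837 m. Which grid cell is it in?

Column index: ⌊(794215 − 790038) / 2776⌋ = ⌊1.505⌋ = 1
Row offset from origin: ⌊(4706837 − 4699181) / 1692⌋ = ⌊4.525⌋ = 4 → row 4

(4, 1)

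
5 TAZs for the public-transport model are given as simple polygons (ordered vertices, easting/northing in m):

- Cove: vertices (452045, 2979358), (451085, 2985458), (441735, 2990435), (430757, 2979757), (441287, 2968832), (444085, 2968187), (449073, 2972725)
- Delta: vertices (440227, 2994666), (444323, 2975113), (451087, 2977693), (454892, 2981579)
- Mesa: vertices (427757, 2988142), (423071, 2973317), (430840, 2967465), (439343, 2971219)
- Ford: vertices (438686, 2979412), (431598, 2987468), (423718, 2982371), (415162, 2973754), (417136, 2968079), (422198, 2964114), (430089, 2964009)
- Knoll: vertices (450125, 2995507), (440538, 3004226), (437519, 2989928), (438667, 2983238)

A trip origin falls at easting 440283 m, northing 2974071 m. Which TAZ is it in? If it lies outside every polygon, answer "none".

Cove

Cast a ray rightward from (440283, 2974071). For each polygon, the edges (by vertex number in listed order) whose endpoints lie on opposite sides of northing = 2974071, where each meets that height, and whether that is right or left of the point:
Cove: 4–5 at easting≈436237.4 (left), 7–1 at easting≈449676.1 (right) → 1 crossing.
Delta: no edge straddles that height → 0 crossings.
Mesa: 1–2 at easting≈423309.3 (left), 4–1 at easting≈437390.4 (left) → 0 crossings.
Ford: 3–4 at easting≈415476.8 (left), 7–1 at easting≈435705.0 (left) → 0 crossings.
Knoll: no edge straddles that height → 0 crossings.
Only Cove has an odd count, so the point is inside Cove.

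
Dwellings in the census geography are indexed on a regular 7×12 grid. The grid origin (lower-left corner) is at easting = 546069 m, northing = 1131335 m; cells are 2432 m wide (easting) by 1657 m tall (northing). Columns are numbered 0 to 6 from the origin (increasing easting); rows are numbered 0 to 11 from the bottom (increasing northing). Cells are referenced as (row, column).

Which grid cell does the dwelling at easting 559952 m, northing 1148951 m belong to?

Column index: ⌊(559952 − 546069) / 2432⌋ = ⌊5.708⌋ = 5
Row offset from origin: ⌊(1148951 − 1131335) / 1657⌋ = ⌊10.631⌋ = 10 → row 10

(10, 5)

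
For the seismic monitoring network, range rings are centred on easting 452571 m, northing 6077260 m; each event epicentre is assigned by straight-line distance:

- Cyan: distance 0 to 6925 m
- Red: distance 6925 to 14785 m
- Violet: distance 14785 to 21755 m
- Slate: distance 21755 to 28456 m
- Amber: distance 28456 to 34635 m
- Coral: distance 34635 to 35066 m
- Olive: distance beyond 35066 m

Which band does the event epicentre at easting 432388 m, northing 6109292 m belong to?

Olive

Distance = √((432388−452571)² + (6109292−6077260)²) = √(407353489.000 + 1026049024.000) = 37860.303 m.
35066 ≤ 37860.303 < ∞ → Olive.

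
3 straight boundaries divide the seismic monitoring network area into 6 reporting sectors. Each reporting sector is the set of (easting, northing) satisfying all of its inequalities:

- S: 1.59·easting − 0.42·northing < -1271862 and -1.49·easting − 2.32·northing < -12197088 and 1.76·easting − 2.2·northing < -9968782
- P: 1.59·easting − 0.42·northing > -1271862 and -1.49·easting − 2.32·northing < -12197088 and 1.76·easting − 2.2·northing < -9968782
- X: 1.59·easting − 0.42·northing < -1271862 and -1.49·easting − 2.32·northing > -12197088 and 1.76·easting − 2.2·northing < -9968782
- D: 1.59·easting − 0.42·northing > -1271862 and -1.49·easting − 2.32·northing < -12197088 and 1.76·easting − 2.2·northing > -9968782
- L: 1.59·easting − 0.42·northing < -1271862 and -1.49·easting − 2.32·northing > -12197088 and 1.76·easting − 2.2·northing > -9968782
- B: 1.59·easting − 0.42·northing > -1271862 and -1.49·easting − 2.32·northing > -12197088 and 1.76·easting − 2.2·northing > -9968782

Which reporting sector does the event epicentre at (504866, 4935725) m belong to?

1.59·504866 − 0.42·4935725 = -1270267.560, which is > -1271862
-1.49·504866 − 2.32·4935725 = -12203132.340, which is < -12197088
1.76·504866 − 2.2·4935725 = -9970030.840, which is < -9968782
This sign pattern matches P.

P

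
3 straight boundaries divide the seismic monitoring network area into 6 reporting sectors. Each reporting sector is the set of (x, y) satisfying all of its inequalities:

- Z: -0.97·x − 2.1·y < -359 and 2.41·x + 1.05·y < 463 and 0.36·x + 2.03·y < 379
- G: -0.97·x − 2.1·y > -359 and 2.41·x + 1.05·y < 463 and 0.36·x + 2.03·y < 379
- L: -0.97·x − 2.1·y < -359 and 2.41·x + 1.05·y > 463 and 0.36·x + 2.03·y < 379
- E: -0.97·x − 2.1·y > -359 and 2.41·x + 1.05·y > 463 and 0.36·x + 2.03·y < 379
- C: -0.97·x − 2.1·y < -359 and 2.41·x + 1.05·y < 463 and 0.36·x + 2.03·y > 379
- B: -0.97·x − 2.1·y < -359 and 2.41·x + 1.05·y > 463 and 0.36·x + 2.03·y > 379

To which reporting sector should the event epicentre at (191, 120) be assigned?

L

-0.97·191 − 2.1·120 = -437.270, which is < -359
2.41·191 + 1.05·120 = 586.310, which is > 463
0.36·191 + 2.03·120 = 312.360, which is < 379
This sign pattern matches L.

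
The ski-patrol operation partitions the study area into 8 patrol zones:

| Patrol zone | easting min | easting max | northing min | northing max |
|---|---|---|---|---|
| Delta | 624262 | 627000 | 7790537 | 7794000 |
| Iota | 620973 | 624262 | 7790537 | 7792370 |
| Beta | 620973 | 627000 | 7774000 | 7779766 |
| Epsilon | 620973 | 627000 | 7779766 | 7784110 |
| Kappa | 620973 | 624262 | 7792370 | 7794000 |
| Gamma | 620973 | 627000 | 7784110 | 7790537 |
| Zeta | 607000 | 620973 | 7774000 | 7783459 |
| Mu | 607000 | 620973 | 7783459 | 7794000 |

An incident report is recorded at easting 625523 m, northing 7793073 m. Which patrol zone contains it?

The point has easting = 625523 and northing = 7793073.
Only Delta satisfies 624262 ≤ easting ≤ 627000 and 7790537 ≤ northing ≤ 7794000.

Delta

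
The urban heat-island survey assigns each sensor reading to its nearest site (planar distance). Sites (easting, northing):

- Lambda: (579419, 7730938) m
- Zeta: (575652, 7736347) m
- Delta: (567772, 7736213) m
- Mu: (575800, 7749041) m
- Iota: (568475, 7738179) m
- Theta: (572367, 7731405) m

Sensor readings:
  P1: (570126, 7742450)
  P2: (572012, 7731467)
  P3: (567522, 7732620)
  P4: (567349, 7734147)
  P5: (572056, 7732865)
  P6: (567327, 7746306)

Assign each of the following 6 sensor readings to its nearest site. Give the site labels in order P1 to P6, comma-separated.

P1 → Iota (d²=20967242.00)
P2 → Theta (d²=129869.00)
P3 → Delta (d²=12972149.00)
P4 → Delta (d²=4447285.00)
P5 → Theta (d²=2228321.00)
P6 → Iota (d²=67366033.00)

Iota, Theta, Delta, Delta, Theta, Iota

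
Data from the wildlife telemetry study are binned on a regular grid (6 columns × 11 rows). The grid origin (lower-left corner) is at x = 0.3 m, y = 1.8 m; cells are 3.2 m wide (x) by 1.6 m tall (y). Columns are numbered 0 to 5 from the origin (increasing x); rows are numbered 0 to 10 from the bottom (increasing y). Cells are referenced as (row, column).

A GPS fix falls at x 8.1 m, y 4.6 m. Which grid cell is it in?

(1, 2)

Column index: ⌊(8.1 − 0.3) / 3.2⌋ = ⌊2.438⌋ = 2
Row offset from origin: ⌊(4.6 − 1.8) / 1.6⌋ = ⌊1.750⌋ = 1 → row 1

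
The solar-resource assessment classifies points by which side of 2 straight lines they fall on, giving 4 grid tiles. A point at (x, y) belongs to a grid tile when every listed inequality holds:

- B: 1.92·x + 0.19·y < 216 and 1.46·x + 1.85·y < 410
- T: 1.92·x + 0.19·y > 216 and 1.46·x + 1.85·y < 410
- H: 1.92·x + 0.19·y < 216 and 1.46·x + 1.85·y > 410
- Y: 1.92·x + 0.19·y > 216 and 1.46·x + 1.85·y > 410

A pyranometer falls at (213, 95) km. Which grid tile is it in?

Y

1.92·213 + 0.19·95 = 427.010, which is > 216
1.46·213 + 1.85·95 = 486.730, which is > 410
This sign pattern matches Y.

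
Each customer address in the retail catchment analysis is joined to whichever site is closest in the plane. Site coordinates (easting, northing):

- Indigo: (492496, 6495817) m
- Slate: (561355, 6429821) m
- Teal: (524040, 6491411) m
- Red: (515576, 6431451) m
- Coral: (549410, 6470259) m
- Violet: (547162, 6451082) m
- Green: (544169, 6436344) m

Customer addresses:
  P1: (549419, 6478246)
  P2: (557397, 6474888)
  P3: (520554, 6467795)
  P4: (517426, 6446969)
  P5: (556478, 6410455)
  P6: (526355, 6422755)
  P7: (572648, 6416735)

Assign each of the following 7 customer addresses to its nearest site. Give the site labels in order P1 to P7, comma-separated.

P1 → Coral (d²=63792250.00)
P2 → Coral (d²=85219810.00)
P3 → Teal (d²=569867652.00)
P4 → Red (d²=244230824.00)
P5 → Slate (d²=398827085.00)
P6 → Red (d²=191807257.00)
P7 → Slate (d²=298775245.00)

Coral, Coral, Teal, Red, Slate, Red, Slate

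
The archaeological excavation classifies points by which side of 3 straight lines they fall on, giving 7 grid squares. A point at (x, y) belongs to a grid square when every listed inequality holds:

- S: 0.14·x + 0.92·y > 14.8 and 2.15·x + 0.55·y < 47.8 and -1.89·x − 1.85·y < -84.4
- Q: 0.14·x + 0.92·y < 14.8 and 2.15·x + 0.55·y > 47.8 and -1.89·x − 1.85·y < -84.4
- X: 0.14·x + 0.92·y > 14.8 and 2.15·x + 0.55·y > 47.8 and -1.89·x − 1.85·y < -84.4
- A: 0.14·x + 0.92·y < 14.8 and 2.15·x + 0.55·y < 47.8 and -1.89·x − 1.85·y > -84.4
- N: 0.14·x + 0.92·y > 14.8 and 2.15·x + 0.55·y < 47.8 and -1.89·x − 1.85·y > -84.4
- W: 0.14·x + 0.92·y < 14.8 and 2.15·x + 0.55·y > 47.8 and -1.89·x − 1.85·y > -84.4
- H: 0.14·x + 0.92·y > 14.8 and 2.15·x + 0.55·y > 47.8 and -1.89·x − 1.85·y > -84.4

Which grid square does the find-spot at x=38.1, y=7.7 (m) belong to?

0.14·38.1 + 0.92·7.7 = 12.418, which is < 14.8
2.15·38.1 + 0.55·7.7 = 86.150, which is > 47.8
-1.89·38.1 − 1.85·7.7 = -86.254, which is < -84.4
This sign pattern matches Q.

Q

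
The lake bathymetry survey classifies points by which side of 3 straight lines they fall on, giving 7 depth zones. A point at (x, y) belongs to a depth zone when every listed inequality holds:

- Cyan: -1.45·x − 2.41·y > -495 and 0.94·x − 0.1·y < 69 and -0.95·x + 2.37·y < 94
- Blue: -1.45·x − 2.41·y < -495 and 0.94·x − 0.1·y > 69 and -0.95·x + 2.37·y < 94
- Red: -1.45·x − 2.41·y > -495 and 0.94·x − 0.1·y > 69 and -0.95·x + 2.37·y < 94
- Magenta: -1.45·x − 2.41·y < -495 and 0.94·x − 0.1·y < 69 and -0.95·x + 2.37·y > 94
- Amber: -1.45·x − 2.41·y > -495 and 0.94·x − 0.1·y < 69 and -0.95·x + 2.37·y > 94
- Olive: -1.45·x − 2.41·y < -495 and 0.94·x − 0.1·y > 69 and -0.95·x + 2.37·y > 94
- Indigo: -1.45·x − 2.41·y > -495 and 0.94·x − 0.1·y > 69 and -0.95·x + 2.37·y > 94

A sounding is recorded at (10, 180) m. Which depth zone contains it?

Amber

-1.45·10 − 2.41·180 = -448.300, which is > -495
0.94·10 − 0.1·180 = -8.600, which is < 69
-0.95·10 + 2.37·180 = 417.100, which is > 94
This sign pattern matches Amber.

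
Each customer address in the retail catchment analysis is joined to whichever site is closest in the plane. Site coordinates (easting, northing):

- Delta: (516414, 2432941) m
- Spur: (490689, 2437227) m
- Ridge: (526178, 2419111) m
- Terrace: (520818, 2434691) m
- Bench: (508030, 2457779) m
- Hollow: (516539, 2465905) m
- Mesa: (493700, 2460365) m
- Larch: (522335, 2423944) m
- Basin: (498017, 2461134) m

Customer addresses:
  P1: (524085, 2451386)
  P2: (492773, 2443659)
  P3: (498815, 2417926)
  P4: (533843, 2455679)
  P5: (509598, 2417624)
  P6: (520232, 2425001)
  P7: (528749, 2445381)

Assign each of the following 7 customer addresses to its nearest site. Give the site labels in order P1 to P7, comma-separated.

Hollow, Spur, Spur, Hollow, Larch, Larch, Terrace

P1 → Hollow (d²=267743477.00)
P2 → Spur (d²=45713680.00)
P3 → Spur (d²=438560477.00)
P4 → Hollow (d²=403999492.00)
P5 → Larch (d²=202173569.00)
P6 → Larch (d²=5539858.00)
P7 → Terrace (d²=177176861.00)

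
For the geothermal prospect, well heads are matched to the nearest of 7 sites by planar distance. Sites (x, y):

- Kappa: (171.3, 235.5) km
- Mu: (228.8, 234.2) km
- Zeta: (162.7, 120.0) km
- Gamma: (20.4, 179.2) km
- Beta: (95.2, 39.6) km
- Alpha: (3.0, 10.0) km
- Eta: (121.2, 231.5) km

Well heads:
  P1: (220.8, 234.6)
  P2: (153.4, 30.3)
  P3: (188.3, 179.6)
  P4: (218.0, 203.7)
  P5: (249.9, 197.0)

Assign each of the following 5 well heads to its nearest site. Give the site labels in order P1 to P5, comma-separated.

Mu, Beta, Kappa, Mu, Mu

P1 → Mu (d²=64.16)
P2 → Beta (d²=3473.73)
P3 → Kappa (d²=3413.81)
P4 → Mu (d²=1046.89)
P5 → Mu (d²=1829.05)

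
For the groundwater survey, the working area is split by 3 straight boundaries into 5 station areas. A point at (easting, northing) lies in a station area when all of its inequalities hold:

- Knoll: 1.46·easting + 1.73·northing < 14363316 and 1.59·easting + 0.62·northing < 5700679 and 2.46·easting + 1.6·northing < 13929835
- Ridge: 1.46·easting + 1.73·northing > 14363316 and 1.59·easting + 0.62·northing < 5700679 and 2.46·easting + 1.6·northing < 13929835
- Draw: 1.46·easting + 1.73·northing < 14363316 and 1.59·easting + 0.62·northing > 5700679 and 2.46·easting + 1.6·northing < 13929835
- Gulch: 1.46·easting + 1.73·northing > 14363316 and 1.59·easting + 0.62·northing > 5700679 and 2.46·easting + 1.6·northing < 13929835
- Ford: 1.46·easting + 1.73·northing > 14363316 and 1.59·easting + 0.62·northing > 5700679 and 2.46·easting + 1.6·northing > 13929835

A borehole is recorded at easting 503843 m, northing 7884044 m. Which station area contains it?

Ridge

1.46·503843 + 1.73·7884044 = 14375006.900, which is > 14363316
1.59·503843 + 0.62·7884044 = 5689217.650, which is < 5700679
2.46·503843 + 1.6·7884044 = 13853924.180, which is < 13929835
This sign pattern matches Ridge.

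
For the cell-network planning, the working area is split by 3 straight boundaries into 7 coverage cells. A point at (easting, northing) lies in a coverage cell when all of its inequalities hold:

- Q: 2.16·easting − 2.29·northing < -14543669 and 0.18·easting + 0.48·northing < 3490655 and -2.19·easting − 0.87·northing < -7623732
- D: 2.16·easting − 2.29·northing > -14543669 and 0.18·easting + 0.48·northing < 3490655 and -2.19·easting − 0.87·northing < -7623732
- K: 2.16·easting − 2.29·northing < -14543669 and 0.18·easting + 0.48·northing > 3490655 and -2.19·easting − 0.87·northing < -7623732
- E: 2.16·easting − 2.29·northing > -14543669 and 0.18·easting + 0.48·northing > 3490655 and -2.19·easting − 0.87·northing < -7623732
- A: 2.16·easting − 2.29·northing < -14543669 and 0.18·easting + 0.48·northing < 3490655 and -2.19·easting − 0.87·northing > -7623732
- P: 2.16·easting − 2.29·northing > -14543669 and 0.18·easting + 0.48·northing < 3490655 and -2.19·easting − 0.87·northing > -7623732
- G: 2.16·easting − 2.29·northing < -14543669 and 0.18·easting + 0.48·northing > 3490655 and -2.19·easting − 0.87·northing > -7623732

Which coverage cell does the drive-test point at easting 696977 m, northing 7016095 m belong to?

2.16·696977 − 2.29·7016095 = -14561387.230, which is < -14543669
0.18·696977 + 0.48·7016095 = 3493181.460, which is > 3490655
-2.19·696977 − 0.87·7016095 = -7630382.280, which is < -7623732
This sign pattern matches K.

K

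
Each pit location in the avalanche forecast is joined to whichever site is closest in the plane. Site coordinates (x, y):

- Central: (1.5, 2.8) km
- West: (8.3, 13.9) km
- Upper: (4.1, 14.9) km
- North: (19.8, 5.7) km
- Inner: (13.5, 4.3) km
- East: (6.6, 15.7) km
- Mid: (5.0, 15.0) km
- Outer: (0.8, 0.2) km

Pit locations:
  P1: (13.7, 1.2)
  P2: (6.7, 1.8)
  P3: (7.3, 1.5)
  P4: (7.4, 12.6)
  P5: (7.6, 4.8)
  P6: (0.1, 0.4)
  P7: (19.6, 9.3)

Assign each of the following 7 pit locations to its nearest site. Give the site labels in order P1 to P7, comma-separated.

P1 → Inner (d²=9.65)
P2 → Central (d²=28.04)
P3 → Central (d²=35.33)
P4 → West (d²=2.50)
P5 → Inner (d²=35.06)
P6 → Outer (d²=0.53)
P7 → North (d²=13.00)

Inner, Central, Central, West, Inner, Outer, North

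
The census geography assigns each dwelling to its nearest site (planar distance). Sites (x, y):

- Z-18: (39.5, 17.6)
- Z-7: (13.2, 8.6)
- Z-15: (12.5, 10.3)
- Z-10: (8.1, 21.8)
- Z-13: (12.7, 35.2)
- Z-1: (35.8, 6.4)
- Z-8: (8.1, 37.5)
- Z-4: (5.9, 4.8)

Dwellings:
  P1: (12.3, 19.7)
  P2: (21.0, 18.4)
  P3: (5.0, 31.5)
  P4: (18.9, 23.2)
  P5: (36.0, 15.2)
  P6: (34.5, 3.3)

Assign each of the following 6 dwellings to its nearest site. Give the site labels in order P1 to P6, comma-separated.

Z-10, Z-15, Z-8, Z-10, Z-18, Z-1

P1 → Z-10 (d²=22.05)
P2 → Z-15 (d²=137.86)
P3 → Z-8 (d²=45.61)
P4 → Z-10 (d²=118.60)
P5 → Z-18 (d²=18.01)
P6 → Z-1 (d²=11.30)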